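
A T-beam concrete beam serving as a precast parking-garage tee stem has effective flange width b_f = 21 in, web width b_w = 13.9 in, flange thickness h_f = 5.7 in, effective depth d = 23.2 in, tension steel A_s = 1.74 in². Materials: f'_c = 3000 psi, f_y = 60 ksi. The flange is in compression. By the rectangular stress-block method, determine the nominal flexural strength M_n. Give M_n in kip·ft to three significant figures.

Tension: T = A_s f_y = 1.74 × 60 = 104.4 kips.
Try a within the flange: a = T/(0.85 f'_c b_f) = 104.4/(0.85 × 3 × 21) = 1.950 in.
Since a = 1.950 ≤ h_f = 5.7 in, the stress block lies entirely in the flange; analyse as a rectangular beam of width b_f.
M_n = T(d − a/2) = 104.4 × (23.2 − 0.975) = 2320.3 kip·in.
M_n = 2320.3/12 = 193.36 kip·ft.

M_n ≈ 193 kip·ft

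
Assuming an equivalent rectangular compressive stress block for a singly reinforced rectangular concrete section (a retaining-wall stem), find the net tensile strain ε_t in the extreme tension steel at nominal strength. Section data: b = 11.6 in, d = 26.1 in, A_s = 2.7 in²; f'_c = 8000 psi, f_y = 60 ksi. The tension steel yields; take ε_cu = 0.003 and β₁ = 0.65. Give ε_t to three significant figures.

ε_t ≈ 0.0218

a = A_s f_y/(0.85 f'_c b) = 2.054 in.
β₁ = 0.65, so c = a/β₁ = 2.054/0.65 = 3.160 in.
From the linear strain diagram with ε_cu = 0.003: ε_t = 0.003 (d − c)/c = 0.003 × (26.1 − 3.160)/3.160 = 0.0218.
Since ε_t ≥ 0.005, the section is tension-controlled.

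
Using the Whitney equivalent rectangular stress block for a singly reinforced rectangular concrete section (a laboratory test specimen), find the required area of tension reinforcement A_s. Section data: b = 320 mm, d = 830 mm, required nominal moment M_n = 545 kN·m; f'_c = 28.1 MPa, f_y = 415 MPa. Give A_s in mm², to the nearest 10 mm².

With M_n = 0.85 f'_c a b (d − a/2), solve the quadratic for a:
a = d − √(d² − 2M_n/(0.85 f'_c b)) = 830 − √(830² − 2 × 545×10⁶/(0.85 × 28.1 × 320)) = 90.89 mm.
A_s = 0.85 f'_c a b / f_y = 0.85 × 28.1 × 90.89 × 320 / 415 = 1674.0 mm².

A_s ≈ 1670 mm²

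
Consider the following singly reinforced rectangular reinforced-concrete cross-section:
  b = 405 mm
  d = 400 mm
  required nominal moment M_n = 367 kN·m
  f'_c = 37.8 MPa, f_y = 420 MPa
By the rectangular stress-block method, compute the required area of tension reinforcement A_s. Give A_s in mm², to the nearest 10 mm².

With M_n = 0.85 f'_c a b (d − a/2), solve the quadratic for a:
a = d − √(d² − 2M_n/(0.85 f'_c b)) = 400 − √(400² − 2 × 367×10⁶/(0.85 × 37.8 × 405)) = 78.14 mm.
A_s = 0.85 f'_c a b / f_y = 0.85 × 37.8 × 78.14 × 405 / 420 = 2421.0 mm².

A_s ≈ 2420 mm²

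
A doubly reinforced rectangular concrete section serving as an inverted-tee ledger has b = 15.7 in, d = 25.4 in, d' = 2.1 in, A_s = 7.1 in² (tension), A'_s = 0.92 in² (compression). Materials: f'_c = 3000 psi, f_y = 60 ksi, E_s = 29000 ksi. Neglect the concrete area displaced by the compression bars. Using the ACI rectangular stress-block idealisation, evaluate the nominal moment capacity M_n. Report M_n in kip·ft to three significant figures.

M_n ≈ 749 kip·ft

Assume both steels yield.
a = (A_s − A'_s) f_y/(0.85 f'_c b) = (7.1 − 0.92) × 60/(0.85 × 3 × 15.7) = 9.262 in.
c = a/β₁ = 9.262/0.85 = 10.896 in; ε'_s = 0.003(c − d')/c = 0.0024 ≥ ε_y = 0.0021, so the compression steel yields.
M_n = (A_s − A'_s) f_y (d − a/2) + A'_s f_y (d − d') = 370.8 × (25.4 − 4.631) + 55.2 × (25.4 − 2.1) = 7701.1 + 1286.2 = 8987.3 kip·in = 8987.3/12 = 748.94 kip·ft.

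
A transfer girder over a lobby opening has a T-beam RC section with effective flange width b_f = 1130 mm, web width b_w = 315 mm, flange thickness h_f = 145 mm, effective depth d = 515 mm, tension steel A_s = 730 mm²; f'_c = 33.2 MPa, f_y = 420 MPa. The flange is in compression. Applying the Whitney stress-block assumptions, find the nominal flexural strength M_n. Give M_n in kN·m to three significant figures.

M_n ≈ 156 kN·m

Tension: T = A_s f_y = 730 × 420 = 306600 N.
Try a within the flange: a = T/(0.85 f'_c b_f) = 306600/(0.85 × 33.2 × 1130) = 9.61 mm.
Since a = 9.61 ≤ h_f = 145 mm, the stress block lies entirely in the flange; analyse as a rectangular beam of width b_f.
M_n = T(d − a/2) = 306600 × (515 − 4.805) = 156.43 × 10⁶ N·mm.
M_n = 156.43 kN·m.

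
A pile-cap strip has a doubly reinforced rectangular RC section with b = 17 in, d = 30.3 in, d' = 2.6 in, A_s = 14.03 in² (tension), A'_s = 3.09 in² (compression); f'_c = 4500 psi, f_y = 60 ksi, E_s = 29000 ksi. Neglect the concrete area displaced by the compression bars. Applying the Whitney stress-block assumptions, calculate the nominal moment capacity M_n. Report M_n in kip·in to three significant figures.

M_n ≈ 21700 kip·in

Assume both steels yield.
a = (A_s − A'_s) f_y/(0.85 f'_c b) = (14.03 − 3.09) × 60/(0.85 × 4.5 × 17) = 10.095 in.
c = a/β₁ = 10.095/0.825 = 12.236 in; ε'_s = 0.003(c − d')/c = 0.0024 ≥ ε_y = 0.0021, so the compression steel yields.
M_n = (A_s − A'_s) f_y (d − a/2) + A'_s f_y (d − d') = 656.4 × (30.3 − 5.0475) + 185.4 × (30.3 − 2.6) = 16575.7 + 5135.6 = 21711.3 kip·in.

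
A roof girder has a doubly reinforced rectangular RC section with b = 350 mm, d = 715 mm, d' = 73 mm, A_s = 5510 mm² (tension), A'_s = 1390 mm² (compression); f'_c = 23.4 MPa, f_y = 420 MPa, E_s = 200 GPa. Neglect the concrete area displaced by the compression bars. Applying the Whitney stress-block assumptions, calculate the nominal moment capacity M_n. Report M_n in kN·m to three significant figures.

M_n ≈ 1400 kN·m

Assume both tension and compression steel yield.
Net tension couple steel: A_s − A'_s = 4120 mm².
a = (A_s − A'_s) f_y / (0.85 f'_c b) = 1730400/(0.85 × 23.4 × 350) = 248.57 mm.
c = a/β₁ = 248.57/0.85 = 292.44 mm; ε'_s = 0.003(c − d')/c = 0.0023 ≥ f_y/E_s = 0.0021, so compression steel does yield.
M_n = (A_s − A'_s) f_y (d − a/2) + A'_s f_y (d − d') = [1730400 × (715 − 124.285) + 583800 × (715 − 73)] × 10⁻⁶ = 1022.17 + 374.80 = 1396.97 kN·m.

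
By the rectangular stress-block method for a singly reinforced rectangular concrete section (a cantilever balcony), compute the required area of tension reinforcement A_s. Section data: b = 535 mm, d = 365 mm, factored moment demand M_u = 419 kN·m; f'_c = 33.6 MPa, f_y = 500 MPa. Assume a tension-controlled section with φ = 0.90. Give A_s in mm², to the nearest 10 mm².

M_n = M_u/φ = 419/0.90 = 465.556 kN·m.
With M_n = 0.85 f'_c a b (d − a/2), solve the quadratic for a:
a = d − √(d² − 2M_n/(0.85 f'_c b)) = 365 − √(365² − 2 × 465.556×10⁶/(0.85 × 33.6 × 535)) = 96.14 mm.
A_s = 0.85 f'_c a b / f_y = 0.85 × 33.6 × 96.14 × 535 / 500 = 2938.0 mm².

A_s ≈ 2940 mm²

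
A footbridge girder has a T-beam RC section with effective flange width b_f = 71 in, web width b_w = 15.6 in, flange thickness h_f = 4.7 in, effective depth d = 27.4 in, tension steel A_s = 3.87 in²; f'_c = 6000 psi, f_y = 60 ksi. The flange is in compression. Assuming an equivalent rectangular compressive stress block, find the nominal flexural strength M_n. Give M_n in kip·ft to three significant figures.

M_n ≈ 524 kip·ft

Tension: T = A_s f_y = 3.87 × 60 = 232.2 kips.
Try a within the flange: a = T/(0.85 f'_c b_f) = 232.2/(0.85 × 6 × 71) = 0.641 in.
Since a = 0.641 ≤ h_f = 4.7 in, the stress block lies entirely in the flange; analyse as a rectangular beam of width b_f.
M_n = T(d − a/2) = 232.2 × (27.4 − 0.3205) = 6287.9 kip·in.
M_n = 6287.9/12 = 523.99 kip·ft.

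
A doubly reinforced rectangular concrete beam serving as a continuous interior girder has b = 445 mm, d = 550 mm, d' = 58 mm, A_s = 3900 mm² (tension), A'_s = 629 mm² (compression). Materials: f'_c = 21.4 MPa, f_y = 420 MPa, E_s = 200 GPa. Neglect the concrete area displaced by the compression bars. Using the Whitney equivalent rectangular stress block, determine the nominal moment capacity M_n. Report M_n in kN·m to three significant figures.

M_n ≈ 769 kN·m

Assume both tension and compression steel yield.
Net tension couple steel: A_s − A'_s = 3271 mm².
a = (A_s − A'_s) f_y / (0.85 f'_c b) = 1373820/(0.85 × 21.4 × 445) = 169.72 mm.
c = a/β₁ = 169.72/0.85 = 199.67 mm; ε'_s = 0.003(c − d')/c = 0.0021 ≥ f_y/E_s = 0.0021, so compression steel does yield.
M_n = (A_s − A'_s) f_y (d − a/2) + A'_s f_y (d − d') = [1373820 × (550 − 84.86) + 264180 × (550 − 58)] × 10⁻⁶ = 639.02 + 129.98 = 769.00 kN·m.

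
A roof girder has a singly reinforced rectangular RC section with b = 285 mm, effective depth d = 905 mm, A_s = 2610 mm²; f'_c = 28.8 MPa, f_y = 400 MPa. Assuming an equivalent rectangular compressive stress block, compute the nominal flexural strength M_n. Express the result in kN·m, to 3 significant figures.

T = A_s f_y = 2610 × 400 = 1044000 N = 1044 kN.
From C = T: a = T/(0.85 f'_c b) = 1044000/(0.85 × 28.8 × 285) = 149.64 mm.
M_n = T(d − a/2) = 1044 kN × (905 − 74.82) mm = 866.71 kN·m.

M_n ≈ 867 kN·m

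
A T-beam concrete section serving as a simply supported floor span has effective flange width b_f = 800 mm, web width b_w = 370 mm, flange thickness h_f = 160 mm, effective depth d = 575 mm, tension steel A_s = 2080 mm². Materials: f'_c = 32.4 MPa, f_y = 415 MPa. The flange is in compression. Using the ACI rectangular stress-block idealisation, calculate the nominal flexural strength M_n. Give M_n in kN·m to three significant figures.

Tension: T = A_s f_y = 2080 × 415 = 863200 N.
Try a within the flange: a = T/(0.85 f'_c b_f) = 863200/(0.85 × 32.4 × 800) = 39.18 mm.
Since a = 39.18 ≤ h_f = 160 mm, the stress block lies entirely in the flange; analyse as a rectangular beam of width b_f.
M_n = T(d − a/2) = 863200 × (575 − 19.59) = 479.43 × 10⁶ N·mm.
M_n = 479.43 kN·m.

M_n ≈ 479 kN·m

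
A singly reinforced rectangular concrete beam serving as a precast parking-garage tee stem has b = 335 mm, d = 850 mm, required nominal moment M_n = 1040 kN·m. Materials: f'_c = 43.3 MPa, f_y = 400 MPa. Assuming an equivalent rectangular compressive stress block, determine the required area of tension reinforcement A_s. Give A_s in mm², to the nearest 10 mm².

A_s ≈ 3260 mm²

With M_n = 0.85 f'_c a b (d − a/2), solve the quadratic for a:
a = d − √(d² − 2M_n/(0.85 f'_c b)) = 850 − √(850² − 2 × 1040×10⁶/(0.85 × 43.3 × 335)) = 105.82 mm.
A_s = 0.85 f'_c a b / f_y = 0.85 × 43.3 × 105.82 × 335 / 400 = 3261.8 mm².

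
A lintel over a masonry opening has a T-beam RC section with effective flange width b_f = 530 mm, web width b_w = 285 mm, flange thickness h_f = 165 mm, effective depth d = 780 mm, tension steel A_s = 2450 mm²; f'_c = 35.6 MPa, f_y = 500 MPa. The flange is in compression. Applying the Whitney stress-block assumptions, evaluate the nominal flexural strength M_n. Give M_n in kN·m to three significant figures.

M_n ≈ 909 kN·m

Tension: T = A_s f_y = 2450 × 500 = 1225000 N.
Try a within the flange: a = T/(0.85 f'_c b_f) = 1225000/(0.85 × 35.6 × 530) = 76.38 mm.
Since a = 76.38 ≤ h_f = 165 mm, the stress block lies entirely in the flange; analyse as a rectangular beam of width b_f.
M_n = T(d − a/2) = 1225000 × (780 − 38.19) = 908.72 × 10⁶ N·mm.
M_n = 908.72 kN·m.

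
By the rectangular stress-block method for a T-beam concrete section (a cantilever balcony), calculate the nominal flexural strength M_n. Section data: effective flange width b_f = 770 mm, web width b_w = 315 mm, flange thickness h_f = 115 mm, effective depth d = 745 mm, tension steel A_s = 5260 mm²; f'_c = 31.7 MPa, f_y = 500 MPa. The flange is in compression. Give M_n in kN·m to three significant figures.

M_n ≈ 1790 kN·m

Tension: T = A_s f_y = 5260 × 500 = 2630000 N.
Try a within the flange: a = T/(0.85 f'_c b_f) = 2630000/(0.85 × 31.7 × 770) = 126.76 mm.
a = 126.76 > h_f = 115 mm: the block extends into the web. Split into flange-overhang and web parts.
C_f = 0.85 f'_c (b_f − b_w) h_f = 0.85 × 31.7 × (770 − 315) × 115 = 1409897 N.
Remaining web compression depth: a_w = (T − C_f)/(0.85 f'_c b_w) = (2630000 − 1409897)/(0.85 × 31.7 × 315) = 143.75 mm.
M_n = C_f(d − h_f/2) + (T − C_f)(d − a_w/2) = 1409897 × (745 − 57.5) + 1220103 × (745 − 71.875) = 969.30 + 821.28 = 1790.58 × 10⁶ N·mm.
M_n = 1790.58 kN·m.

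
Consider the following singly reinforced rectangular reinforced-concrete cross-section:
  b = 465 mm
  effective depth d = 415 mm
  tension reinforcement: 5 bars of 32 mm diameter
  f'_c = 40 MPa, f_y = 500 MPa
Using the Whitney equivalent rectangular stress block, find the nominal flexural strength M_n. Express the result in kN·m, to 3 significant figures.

M_n ≈ 706 kN·m

A_s = 5 × 804 = 4020 mm².
T = A_s f_y = 4020 × 500 = 2010000 N = 2010 kN.
From C = T: a = T/(0.85 f'_c b) = 2010000/(0.85 × 40 × 465) = 127.13 mm.
M_n = T(d − a/2) = 2010 kN × (415 − 63.565) mm = 706.38 kN·m.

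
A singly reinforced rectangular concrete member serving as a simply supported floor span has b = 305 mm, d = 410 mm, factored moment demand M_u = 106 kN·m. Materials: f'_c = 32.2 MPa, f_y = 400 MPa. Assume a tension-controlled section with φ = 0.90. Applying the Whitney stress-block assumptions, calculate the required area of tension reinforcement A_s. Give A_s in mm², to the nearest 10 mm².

A_s ≈ 750 mm²

M_n = M_u/φ = 106/0.90 = 117.778 kN·m.
With M_n = 0.85 f'_c a b (d − a/2), solve the quadratic for a:
a = d − √(d² − 2M_n/(0.85 f'_c b)) = 410 − √(410² − 2 × 117.778×10⁶/(0.85 × 32.2 × 305)) = 35.99 mm.
A_s = 0.85 f'_c a b / f_y = 0.85 × 32.2 × 35.99 × 305 / 400 = 751.1 mm².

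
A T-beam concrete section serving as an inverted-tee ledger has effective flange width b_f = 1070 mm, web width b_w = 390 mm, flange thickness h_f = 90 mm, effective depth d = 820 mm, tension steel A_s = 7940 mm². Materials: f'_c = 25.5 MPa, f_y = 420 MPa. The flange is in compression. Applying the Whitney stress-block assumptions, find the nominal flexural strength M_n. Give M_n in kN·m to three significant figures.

Tension: T = A_s f_y = 7940 × 420 = 3334800 N.
Try a within the flange: a = T/(0.85 f'_c b_f) = 3334800/(0.85 × 25.5 × 1070) = 143.79 mm.
a = 143.79 > h_f = 90 mm: the block extends into the web. Split into flange-overhang and web parts.
C_f = 0.85 f'_c (b_f − b_w) h_f = 0.85 × 25.5 × (1070 − 390) × 90 = 1326510 N.
Remaining web compression depth: a_w = (T − C_f)/(0.85 f'_c b_w) = (3334800 − 1326510)/(0.85 × 25.5 × 390) = 237.58 mm.
M_n = C_f(d − h_f/2) + (T − C_f)(d − a_w/2) = 1326510 × (820 − 45) + 2008290 × (820 − 118.79) = 1028.05 + 1408.23 = 2436.28 × 10⁶ N·mm.
M_n = 2436.28 kN·m.

M_n ≈ 2440 kN·m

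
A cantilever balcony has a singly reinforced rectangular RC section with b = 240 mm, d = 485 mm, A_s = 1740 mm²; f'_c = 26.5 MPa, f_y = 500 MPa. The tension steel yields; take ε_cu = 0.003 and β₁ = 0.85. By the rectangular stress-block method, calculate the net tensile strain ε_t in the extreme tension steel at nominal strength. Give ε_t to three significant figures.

a = A_s f_y/(0.85 f'_c b) = 160.93 mm.
β₁ = 0.85, so c = a/β₁ = 160.93/0.85 = 189.33 mm.
From the linear strain diagram with ε_cu = 0.003: ε_t = 0.003 (d − c)/c = 0.003 × (485 − 189.33)/189.33 = 0.00468.
ε_t is between 0.004 and 0.005 — transition zone.

ε_t ≈ 0.00468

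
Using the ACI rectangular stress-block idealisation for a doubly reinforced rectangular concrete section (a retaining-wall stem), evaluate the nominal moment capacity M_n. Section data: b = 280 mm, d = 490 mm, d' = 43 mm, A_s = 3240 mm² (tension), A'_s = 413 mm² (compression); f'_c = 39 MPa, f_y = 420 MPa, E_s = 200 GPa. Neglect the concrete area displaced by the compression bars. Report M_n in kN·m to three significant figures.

M_n ≈ 583 kN·m

Assume both tension and compression steel yield.
Net tension couple steel: A_s − A'_s = 2827 mm².
a = (A_s − A'_s) f_y / (0.85 f'_c b) = 1187340/(0.85 × 39 × 280) = 127.92 mm.
c = a/β₁ = 127.92/0.771 = 165.91 mm; ε'_s = 0.003(c − d')/c = 0.0022 ≥ f_y/E_s = 0.0021, so compression steel does yield.
M_n = (A_s − A'_s) f_y (d − a/2) + A'_s f_y (d − d') = [1187340 × (490 − 63.96) + 173460 × (490 − 43)] × 10⁻⁶ = 505.85 + 77.54 = 583.39 kN·m.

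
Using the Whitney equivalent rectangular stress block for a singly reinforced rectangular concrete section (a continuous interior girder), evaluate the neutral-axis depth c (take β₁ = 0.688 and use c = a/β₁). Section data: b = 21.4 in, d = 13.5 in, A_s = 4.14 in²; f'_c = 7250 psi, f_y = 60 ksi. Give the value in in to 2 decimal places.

T = A_s f_y = 4.14 × 60 = 248.4 kips.
a = T/(0.85 f'_c b) = 248.4/(0.85 × 7.25 × 21.4) = 1.8836 in.
With β₁ = 0.688, c = a/β₁ = 1.8836/0.688 = 2.74 in.

c ≈ 2.74 in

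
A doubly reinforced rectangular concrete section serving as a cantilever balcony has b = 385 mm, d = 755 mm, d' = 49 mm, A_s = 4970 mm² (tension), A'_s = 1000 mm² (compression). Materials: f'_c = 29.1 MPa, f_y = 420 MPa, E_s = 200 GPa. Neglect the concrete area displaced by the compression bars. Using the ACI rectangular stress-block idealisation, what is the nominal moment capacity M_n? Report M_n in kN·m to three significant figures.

Assume both tension and compression steel yield.
Net tension couple steel: A_s − A'_s = 3970 mm².
a = (A_s − A'_s) f_y / (0.85 f'_c b) = 1667400/(0.85 × 29.1 × 385) = 175.09 mm.
c = a/β₁ = 175.09/0.842 = 207.95 mm; ε'_s = 0.003(c − d')/c = 0.0023 ≥ f_y/E_s = 0.0021, so compression steel does yield.
M_n = (A_s − A'_s) f_y (d − a/2) + A'_s f_y (d − d') = [1667400 × (755 − 87.545) + 420000 × (755 − 49)] × 10⁻⁶ = 1112.91 + 296.52 = 1409.43 kN·m.

M_n ≈ 1410 kN·m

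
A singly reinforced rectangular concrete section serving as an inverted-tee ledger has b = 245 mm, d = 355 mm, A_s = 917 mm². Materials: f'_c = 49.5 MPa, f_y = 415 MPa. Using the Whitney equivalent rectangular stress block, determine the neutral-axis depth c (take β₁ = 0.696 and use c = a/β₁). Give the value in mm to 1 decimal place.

T = A_s f_y = 917 × 415 = 380555 N = 380.555 kN.
Setting C = 0.85 f'_c a b equal to T: a = 380555/(0.85 × 49.5 × 245) = 36.917 mm.
With β₁ = 0.696, c = a/β₁ = 36.917/0.696 = 53.0 mm.

c ≈ 53.0 mm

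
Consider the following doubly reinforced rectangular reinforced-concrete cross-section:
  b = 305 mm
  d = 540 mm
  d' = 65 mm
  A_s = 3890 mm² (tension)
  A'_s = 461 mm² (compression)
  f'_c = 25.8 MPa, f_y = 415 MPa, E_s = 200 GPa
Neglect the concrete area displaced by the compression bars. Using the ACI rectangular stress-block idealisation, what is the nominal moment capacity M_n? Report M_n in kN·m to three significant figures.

Assume both tension and compression steel yield.
Net tension couple steel: A_s − A'_s = 3429 mm².
a = (A_s − A'_s) f_y / (0.85 f'_c b) = 1423035/(0.85 × 25.8 × 305) = 212.75 mm.
c = a/β₁ = 212.75/0.85 = 250.29 mm; ε'_s = 0.003(c − d')/c = 0.0022 ≥ f_y/E_s = 0.0021, so compression steel does yield.
M_n = (A_s − A'_s) f_y (d − a/2) + A'_s f_y (d − d') = [1423035 × (540 − 106.375) + 191315 × (540 − 65)] × 10⁻⁶ = 617.06 + 90.87 = 707.93 kN·m.

M_n ≈ 708 kN·m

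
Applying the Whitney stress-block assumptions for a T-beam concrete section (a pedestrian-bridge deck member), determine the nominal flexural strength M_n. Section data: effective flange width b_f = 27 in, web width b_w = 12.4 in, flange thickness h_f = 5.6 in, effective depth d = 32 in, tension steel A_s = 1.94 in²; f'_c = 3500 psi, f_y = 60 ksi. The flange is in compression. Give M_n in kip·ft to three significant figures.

M_n ≈ 303 kip·ft

Tension: T = A_s f_y = 1.94 × 60 = 116.4 kips.
Try a within the flange: a = T/(0.85 f'_c b_f) = 116.4/(0.85 × 3.5 × 27) = 1.449 in.
Since a = 1.449 ≤ h_f = 5.6 in, the stress block lies entirely in the flange; analyse as a rectangular beam of width b_f.
M_n = T(d − a/2) = 116.4 × (32 − 0.7245) = 3640.5 kip·in.
M_n = 3640.5/12 = 303.38 kip·ft.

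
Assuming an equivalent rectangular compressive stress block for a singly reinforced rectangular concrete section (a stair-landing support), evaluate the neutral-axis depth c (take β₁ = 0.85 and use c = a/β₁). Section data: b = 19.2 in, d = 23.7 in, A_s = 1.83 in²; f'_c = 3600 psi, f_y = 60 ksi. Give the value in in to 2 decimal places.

T = A_s f_y = 1.83 × 60 = 109.8 kips.
a = T/(0.85 f'_c b) = 109.8/(0.85 × 3.6 × 19.2) = 1.8689 in.
With β₁ = 0.85, c = a/β₁ = 1.8689/0.85 = 2.20 in.

c ≈ 2.20 in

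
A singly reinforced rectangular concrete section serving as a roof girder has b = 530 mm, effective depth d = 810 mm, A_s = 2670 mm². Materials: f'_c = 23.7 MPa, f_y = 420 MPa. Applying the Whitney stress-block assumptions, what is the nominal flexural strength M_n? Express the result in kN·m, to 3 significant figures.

T = A_s f_y = 2670 × 420 = 1121400 N = 1121.4 kN.
From C = T: a = T/(0.85 f'_c b) = 1121400/(0.85 × 23.7 × 530) = 105.03 mm.
M_n = T(d − a/2) = 1121.4 kN × (810 − 52.515) mm = 849.44 kN·m.

M_n ≈ 849 kN·m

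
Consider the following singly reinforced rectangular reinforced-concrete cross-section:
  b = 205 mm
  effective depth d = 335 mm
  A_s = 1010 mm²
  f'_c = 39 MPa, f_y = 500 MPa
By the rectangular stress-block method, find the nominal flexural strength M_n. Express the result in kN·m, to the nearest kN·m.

M_n ≈ 150 kN·m

T = A_s f_y = 1010 × 500 = 505000 N = 505 kN.
From C = T: a = T/(0.85 f'_c b) = 505000/(0.85 × 39 × 205) = 74.31 mm.
M_n = T(d − a/2) = 505 kN × (335 − 37.155) mm = 150.41 kN·m.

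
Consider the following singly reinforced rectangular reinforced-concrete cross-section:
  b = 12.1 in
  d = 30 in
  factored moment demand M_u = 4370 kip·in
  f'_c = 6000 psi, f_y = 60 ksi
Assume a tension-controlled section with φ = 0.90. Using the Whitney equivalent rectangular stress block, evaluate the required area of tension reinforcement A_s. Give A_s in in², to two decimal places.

M_n = M_u/φ = 4370/0.90 = 4855.56 kip·in.
From M_n = 0.85 f'_c a b (d − a/2):
a = d − √(d² − 2M_n/(0.85 f'_c b)) = 30 − √(30² − 2 × 4855.56/(0.85 × 6 × 12.1)) = 2.749 in.
A_s = 0.85 f'_c a b / f_y = 0.85 × 6 × 2.749 × 12.1 / 60 = 2.827 in².

A_s ≈ 2.83 in²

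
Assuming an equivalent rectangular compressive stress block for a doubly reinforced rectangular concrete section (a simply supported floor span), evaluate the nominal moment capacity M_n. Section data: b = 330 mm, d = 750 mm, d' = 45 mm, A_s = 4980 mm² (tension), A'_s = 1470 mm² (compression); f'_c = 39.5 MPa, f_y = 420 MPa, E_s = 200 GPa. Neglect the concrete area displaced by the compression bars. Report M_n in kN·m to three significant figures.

M_n ≈ 1440 kN·m

Assume both tension and compression steel yield.
Net tension couple steel: A_s − A'_s = 3510 mm².
a = (A_s − A'_s) f_y / (0.85 f'_c b) = 1474200/(0.85 × 39.5 × 330) = 133.05 mm.
c = a/β₁ = 133.05/0.768 = 173.24 mm; ε'_s = 0.003(c − d')/c = 0.0022 ≥ f_y/E_s = 0.0021, so compression steel does yield.
M_n = (A_s − A'_s) f_y (d − a/2) + A'_s f_y (d − d') = [1474200 × (750 − 66.525) + 617400 × (750 − 45)] × 10⁻⁶ = 1007.58 + 435.27 = 1442.85 kN·m.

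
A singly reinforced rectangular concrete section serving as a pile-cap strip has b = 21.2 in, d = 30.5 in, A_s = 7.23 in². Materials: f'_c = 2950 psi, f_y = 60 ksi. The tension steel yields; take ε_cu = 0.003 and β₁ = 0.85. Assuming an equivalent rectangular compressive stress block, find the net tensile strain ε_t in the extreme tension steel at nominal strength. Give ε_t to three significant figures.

a = A_s f_y/(0.85 f'_c b) = 8.160 in.
β₁ = 0.85, so c = a/β₁ = 8.160/0.85 = 9.600 in.
From the linear strain diagram with ε_cu = 0.003: ε_t = 0.003 (d − c)/c = 0.003 × (30.5 − 9.600)/9.600 = 0.00653.
Since ε_t ≥ 0.005, the section is tension-controlled.

ε_t ≈ 0.00653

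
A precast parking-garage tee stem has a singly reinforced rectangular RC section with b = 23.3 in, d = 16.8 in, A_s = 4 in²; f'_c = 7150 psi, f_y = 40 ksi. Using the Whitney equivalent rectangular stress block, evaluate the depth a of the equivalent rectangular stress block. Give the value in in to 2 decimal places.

a ≈ 1.13 in

T = A_s f_y = 4 × 40 = 160 kips.
a = T/(0.85 f'_c b) = 160/(0.85 × 7.15 × 23.3) = 1.13 in.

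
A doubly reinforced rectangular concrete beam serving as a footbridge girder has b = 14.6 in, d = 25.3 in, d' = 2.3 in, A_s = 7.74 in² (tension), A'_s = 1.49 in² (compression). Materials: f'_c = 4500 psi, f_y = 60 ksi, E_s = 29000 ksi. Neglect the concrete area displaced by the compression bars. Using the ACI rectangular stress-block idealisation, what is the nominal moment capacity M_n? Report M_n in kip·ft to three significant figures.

Assume both steels yield.
a = (A_s − A'_s) f_y/(0.85 f'_c b) = (7.74 − 1.49) × 60/(0.85 × 4.5 × 14.6) = 6.715 in.
c = a/β₁ = 6.715/0.825 = 8.139 in; ε'_s = 0.003(c − d')/c = 0.0022 ≥ ε_y = 0.0021, so the compression steel yields.
M_n = (A_s − A'_s) f_y (d − a/2) + A'_s f_y (d − d') = 375 × (25.3 − 3.3575) + 89.4 × (25.3 − 2.3) = 8228.4 + 2056.2 = 10284.6 kip·in = 10284.6/12 = 857.05 kip·ft.

M_n ≈ 857 kip·ft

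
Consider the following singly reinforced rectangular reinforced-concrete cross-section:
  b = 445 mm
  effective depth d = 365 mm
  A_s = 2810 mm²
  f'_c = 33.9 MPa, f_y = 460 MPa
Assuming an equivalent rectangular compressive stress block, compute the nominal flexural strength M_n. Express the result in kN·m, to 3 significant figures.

T = A_s f_y = 2810 × 460 = 1292600 N = 1292.6 kN.
From C = T: a = T/(0.85 f'_c b) = 1292600/(0.85 × 33.9 × 445) = 100.81 mm.
M_n = T(d − a/2) = 1292.6 kN × (365 − 50.405) mm = 406.65 kN·m.

M_n ≈ 407 kN·m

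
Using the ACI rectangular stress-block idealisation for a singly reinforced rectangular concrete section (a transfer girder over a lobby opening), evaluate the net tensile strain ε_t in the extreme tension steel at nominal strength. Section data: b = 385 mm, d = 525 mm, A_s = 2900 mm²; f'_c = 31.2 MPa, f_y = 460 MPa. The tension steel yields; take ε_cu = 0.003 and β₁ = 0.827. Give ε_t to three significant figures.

ε_t ≈ 0.00697

a = A_s f_y/(0.85 f'_c b) = 130.65 mm.
β₁ = 0.827, so c = a/β₁ = 130.65/0.827 = 157.98 mm.
From the linear strain diagram with ε_cu = 0.003: ε_t = 0.003 (d − c)/c = 0.003 × (525 − 157.98)/157.98 = 0.00697.
Since ε_t ≥ 0.005, the section is tension-controlled.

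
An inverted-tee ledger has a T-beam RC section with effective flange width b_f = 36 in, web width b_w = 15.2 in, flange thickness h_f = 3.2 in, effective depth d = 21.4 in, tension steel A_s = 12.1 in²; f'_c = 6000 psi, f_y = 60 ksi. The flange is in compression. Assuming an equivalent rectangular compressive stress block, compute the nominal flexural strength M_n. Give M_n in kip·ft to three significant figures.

M_n ≈ 1170 kip·ft

Tension: T = A_s f_y = 12.1 × 60 = 726 kips.
Try a within the flange: a = T/(0.85 f'_c b_f) = 726/(0.85 × 6 × 36) = 3.954 in.
a = 3.954 > h_f = 3.2 in: the block extends into the web. Split into flange-overhang and web parts.
C_f = 0.85 f'_c (b_f − b_w) h_f = 0.85 × 6 × (36 − 15.2) × 3.2 = 339.5 kips.
Remaining web compression depth: a_w = (T − C_f)/(0.85 f'_c b_w) = (726 − 339.5)/(0.85 × 6 × 15.2) = 4.986 in.
M_n = C_f(d − h_f/2) + (T − C_f)(d − a_w/2) = 339.5 × (21.4 − 1.6) + 386.5 × (21.4 − 2.493) = 6722.1 + 7307.6 = 14029.7 kip·in.
M_n = 14029.7/12 = 1169.14 kip·ft.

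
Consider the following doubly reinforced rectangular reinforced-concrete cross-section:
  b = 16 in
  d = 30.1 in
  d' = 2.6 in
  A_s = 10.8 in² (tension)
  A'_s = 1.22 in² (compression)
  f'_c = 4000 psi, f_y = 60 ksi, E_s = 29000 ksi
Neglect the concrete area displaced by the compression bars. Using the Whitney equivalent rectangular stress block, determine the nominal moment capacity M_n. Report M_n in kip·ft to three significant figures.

M_n ≈ 1360 kip·ft

Assume both steels yield.
a = (A_s − A'_s) f_y/(0.85 f'_c b) = (10.8 − 1.22) × 60/(0.85 × 4 × 16) = 10.566 in.
c = a/β₁ = 10.566/0.85 = 12.431 in; ε'_s = 0.003(c − d')/c = 0.0024 ≥ ε_y = 0.0021, so the compression steel yields.
M_n = (A_s − A'_s) f_y (d − a/2) + A'_s f_y (d − d') = 574.8 × (30.1 − 5.283) + 73.2 × (30.1 − 2.6) = 14264.8 + 2013.0 = 16277.8 kip·in = 16277.8/12 = 1356.48 kip·ft.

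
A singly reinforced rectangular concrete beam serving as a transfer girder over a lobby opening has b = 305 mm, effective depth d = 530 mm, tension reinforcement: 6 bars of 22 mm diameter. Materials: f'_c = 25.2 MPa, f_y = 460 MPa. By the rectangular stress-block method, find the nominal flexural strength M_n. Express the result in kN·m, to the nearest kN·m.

M_n ≈ 472 kN·m

A_s = 6 × 380 = 2280 mm².
T = A_s f_y = 2280 × 460 = 1048800 N = 1048.8 kN.
From C = T: a = T/(0.85 f'_c b) = 1048800/(0.85 × 25.2 × 305) = 160.54 mm.
M_n = T(d − a/2) = 1048.8 kN × (530 − 80.27) mm = 471.68 kN·m.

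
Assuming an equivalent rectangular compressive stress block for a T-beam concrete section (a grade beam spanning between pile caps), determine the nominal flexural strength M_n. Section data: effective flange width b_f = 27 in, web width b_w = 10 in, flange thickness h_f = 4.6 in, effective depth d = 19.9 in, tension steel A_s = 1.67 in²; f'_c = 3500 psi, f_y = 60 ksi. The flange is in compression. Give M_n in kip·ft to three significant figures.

Tension: T = A_s f_y = 1.67 × 60 = 100.2 kips.
Try a within the flange: a = T/(0.85 f'_c b_f) = 100.2/(0.85 × 3.5 × 27) = 1.247 in.
Since a = 1.247 ≤ h_f = 4.6 in, the stress block lies entirely in the flange; analyse as a rectangular beam of width b_f.
M_n = T(d − a/2) = 100.2 × (19.9 − 0.6235) = 1931.5 kip·in.
M_n = 1931.5/12 = 160.96 kip·ft.

M_n ≈ 161 kip·ft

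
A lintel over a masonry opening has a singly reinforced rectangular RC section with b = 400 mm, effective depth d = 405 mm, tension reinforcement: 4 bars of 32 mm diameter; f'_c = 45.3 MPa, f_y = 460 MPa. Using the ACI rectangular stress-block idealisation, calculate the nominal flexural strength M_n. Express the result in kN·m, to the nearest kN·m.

M_n ≈ 528 kN·m

A_s = 4 × 804 = 3216 mm².
T = A_s f_y = 3216 × 460 = 1479360 N = 1479.36 kN.
From C = T: a = T/(0.85 f'_c b) = 1479360/(0.85 × 45.3 × 400) = 96.05 mm.
M_n = T(d − a/2) = 1479.36 kN × (405 − 48.025) mm = 528.09 kN·m.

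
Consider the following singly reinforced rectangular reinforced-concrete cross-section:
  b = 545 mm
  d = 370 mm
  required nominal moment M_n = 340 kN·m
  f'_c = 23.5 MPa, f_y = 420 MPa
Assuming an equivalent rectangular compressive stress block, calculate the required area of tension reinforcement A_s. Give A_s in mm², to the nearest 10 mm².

With M_n = 0.85 f'_c a b (d − a/2), solve the quadratic for a:
a = d − √(d² − 2M_n/(0.85 f'_c b)) = 370 − √(370² − 2 × 340×10⁶/(0.85 × 23.5 × 545)) = 97.17 mm.
A_s = 0.85 f'_c a b / f_y = 0.85 × 23.5 × 97.17 × 545 / 420 = 2518.6 mm².

A_s ≈ 2520 mm²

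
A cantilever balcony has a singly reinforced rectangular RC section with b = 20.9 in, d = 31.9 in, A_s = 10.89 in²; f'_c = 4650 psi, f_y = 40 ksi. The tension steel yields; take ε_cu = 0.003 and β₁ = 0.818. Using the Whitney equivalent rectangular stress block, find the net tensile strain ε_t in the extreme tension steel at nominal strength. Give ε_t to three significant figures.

ε_t ≈ 0.0118

a = A_s f_y/(0.85 f'_c b) = 5.273 in.
β₁ = 0.818, so c = a/β₁ = 5.273/0.818 = 6.446 in.
From the linear strain diagram with ε_cu = 0.003: ε_t = 0.003 (d − c)/c = 0.003 × (31.9 − 6.446)/6.446 = 0.0118.
Since ε_t ≥ 0.005, the section is tension-controlled.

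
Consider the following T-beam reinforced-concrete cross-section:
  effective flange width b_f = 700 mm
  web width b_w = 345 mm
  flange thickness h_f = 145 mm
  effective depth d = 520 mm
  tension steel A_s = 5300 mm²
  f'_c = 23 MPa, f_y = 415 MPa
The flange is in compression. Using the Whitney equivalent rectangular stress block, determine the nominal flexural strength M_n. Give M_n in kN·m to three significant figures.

M_n ≈ 965 kN·m

Tension: T = A_s f_y = 5300 × 415 = 2199500 N.
Try a within the flange: a = T/(0.85 f'_c b_f) = 2199500/(0.85 × 23 × 700) = 160.72 mm.
a = 160.72 > h_f = 145 mm: the block extends into the web. Split into flange-overhang and web parts.
C_f = 0.85 f'_c (b_f − b_w) h_f = 0.85 × 23 × (700 − 345) × 145 = 1006336 N.
Remaining web compression depth: a_w = (T − C_f)/(0.85 f'_c b_w) = (2199500 − 1006336)/(0.85 × 23 × 345) = 176.90 mm.
M_n = C_f(d − h_f/2) + (T − C_f)(d − a_w/2) = 1006336 × (520 − 72.5) + 1193164 × (520 − 88.45) = 450.34 + 514.91 = 965.25 × 10⁶ N·mm.
M_n = 965.25 kN·m.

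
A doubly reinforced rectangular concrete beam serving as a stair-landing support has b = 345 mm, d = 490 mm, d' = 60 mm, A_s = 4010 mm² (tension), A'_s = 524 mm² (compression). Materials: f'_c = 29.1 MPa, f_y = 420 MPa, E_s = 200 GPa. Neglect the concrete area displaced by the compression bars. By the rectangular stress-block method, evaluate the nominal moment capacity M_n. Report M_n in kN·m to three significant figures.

M_n ≈ 686 kN·m

Assume both tension and compression steel yield.
Net tension couple steel: A_s − A'_s = 3486 mm².
a = (A_s − A'_s) f_y / (0.85 f'_c b) = 1464120/(0.85 × 29.1 × 345) = 171.57 mm.
c = a/β₁ = 171.57/0.842 = 203.76 mm; ε'_s = 0.003(c − d')/c = 0.0021 ≥ f_y/E_s = 0.0021, so compression steel does yield.
M_n = (A_s − A'_s) f_y (d − a/2) + A'_s f_y (d − d') = [1464120 × (490 − 85.785) + 220080 × (490 − 60)] × 10⁻⁶ = 591.82 + 94.63 = 686.45 kN·m.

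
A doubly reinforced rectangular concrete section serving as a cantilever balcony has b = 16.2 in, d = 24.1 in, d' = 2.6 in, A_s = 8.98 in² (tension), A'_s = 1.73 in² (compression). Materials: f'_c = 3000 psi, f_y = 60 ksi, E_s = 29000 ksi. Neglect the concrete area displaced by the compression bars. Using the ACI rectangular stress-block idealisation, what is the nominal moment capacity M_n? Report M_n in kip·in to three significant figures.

Assume both steels yield.
a = (A_s − A'_s) f_y/(0.85 f'_c b) = (8.98 − 1.73) × 60/(0.85 × 3 × 16.2) = 10.530 in.
c = a/β₁ = 10.530/0.85 = 12.388 in; ε'_s = 0.003(c − d')/c = 0.0024 ≥ ε_y = 0.0021, so the compression steel yields.
M_n = (A_s − A'_s) f_y (d − a/2) + A'_s f_y (d − d') = 435 × (24.1 − 5.265) + 103.8 × (24.1 − 2.6) = 8193.2 + 2231.7 = 10424.9 kip·in.

M_n ≈ 10400 kip·in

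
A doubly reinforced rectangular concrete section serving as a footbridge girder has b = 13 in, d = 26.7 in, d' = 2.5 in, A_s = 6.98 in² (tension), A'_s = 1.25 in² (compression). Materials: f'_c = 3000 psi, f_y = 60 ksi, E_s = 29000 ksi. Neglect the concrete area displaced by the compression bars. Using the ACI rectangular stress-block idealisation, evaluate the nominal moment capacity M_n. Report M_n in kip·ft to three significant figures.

Assume both steels yield.
a = (A_s − A'_s) f_y/(0.85 f'_c b) = (6.98 − 1.25) × 60/(0.85 × 3 × 13) = 10.371 in.
c = a/β₁ = 10.371/0.85 = 12.201 in; ε'_s = 0.003(c − d')/c = 0.0024 ≥ ε_y = 0.0021, so the compression steel yields.
M_n = (A_s − A'_s) f_y (d − a/2) + A'_s f_y (d − d') = 343.8 × (26.7 − 5.1855) + 75 × (26.7 − 2.5) = 7396.7 + 1815.0 = 9211.7 kip·in = 9211.7/12 = 767.64 kip·ft.

M_n ≈ 768 kip·ft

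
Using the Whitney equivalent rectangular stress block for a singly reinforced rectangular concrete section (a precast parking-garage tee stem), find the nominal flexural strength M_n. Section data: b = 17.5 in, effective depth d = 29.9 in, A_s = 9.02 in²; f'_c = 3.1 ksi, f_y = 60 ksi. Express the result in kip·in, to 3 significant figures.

T = A_s f_y = 9.02 × 60 = 541.2 kips.
a = T/(0.85 f'_c b) = 541.2/(0.85 × 3.1 × 17.5) = 11.737 in.
M_n = T(d − a/2) = 541.2 × (29.9 − 5.8685) = 13005.8 kip·in.

M_n ≈ 13000 kip·in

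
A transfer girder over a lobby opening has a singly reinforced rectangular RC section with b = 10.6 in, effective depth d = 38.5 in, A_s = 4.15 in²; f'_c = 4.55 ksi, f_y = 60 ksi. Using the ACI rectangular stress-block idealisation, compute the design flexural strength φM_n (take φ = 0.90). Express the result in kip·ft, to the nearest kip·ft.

φM_n ≈ 662 kip·ft

T = A_s f_y = 4.15 × 60 = 249 kips.
a = T/(0.85 f'_c b) = 249/(0.85 × 4.55 × 10.6) = 6.074 in.
M_n = T(d − a/2) = 249 × (38.5 − 3.037) = 8830.3 kip·in = 8830.3/12 = 735.86 kip·ft.
φM_n = 0.90 × 735.86 = 662.27 kip·ft.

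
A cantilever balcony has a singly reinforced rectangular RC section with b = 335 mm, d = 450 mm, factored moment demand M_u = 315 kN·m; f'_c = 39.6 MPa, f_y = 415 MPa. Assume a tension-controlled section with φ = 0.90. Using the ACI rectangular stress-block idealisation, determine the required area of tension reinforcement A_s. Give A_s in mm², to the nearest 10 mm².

A_s ≈ 2050 mm²

M_n = M_u/φ = 315/0.90 = 350 kN·m.
With M_n = 0.85 f'_c a b (d − a/2), solve the quadratic for a:
a = d − √(d² − 2M_n/(0.85 f'_c b)) = 450 − √(450² − 2 × 350×10⁶/(0.85 × 39.6 × 335)) = 75.27 mm.
A_s = 0.85 f'_c a b / f_y = 0.85 × 39.6 × 75.27 × 335 / 415 = 2045.2 mm².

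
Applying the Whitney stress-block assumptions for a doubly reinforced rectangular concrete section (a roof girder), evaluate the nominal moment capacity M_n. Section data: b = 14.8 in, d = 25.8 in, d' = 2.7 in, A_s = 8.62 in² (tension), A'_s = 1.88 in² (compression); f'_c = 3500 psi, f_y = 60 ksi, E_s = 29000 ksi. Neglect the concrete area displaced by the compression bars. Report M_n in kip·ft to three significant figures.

Assume both steels yield.
a = (A_s − A'_s) f_y/(0.85 f'_c b) = (8.62 − 1.88) × 60/(0.85 × 3.5 × 14.8) = 9.185 in.
c = a/β₁ = 9.185/0.85 = 10.806 in; ε'_s = 0.003(c − d')/c = 0.0023 ≥ ε_y = 0.0021, so the compression steel yields.
M_n = (A_s − A'_s) f_y (d − a/2) + A'_s f_y (d − d') = 404.4 × (25.8 − 4.5925) + 112.8 × (25.8 − 2.7) = 8576.3 + 2605.7 = 11182.0 kip·in = 11182.0/12 = 931.83 kip·ft.

M_n ≈ 932 kip·ft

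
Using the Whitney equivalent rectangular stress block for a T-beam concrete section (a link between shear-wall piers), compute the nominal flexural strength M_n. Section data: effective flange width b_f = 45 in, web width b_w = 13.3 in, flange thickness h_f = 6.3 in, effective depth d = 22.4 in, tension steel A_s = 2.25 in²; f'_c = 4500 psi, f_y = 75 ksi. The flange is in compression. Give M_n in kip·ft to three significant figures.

M_n ≈ 308 kip·ft

Tension: T = A_s f_y = 2.25 × 75 = 168.75 kips.
Try a within the flange: a = T/(0.85 f'_c b_f) = 168.75/(0.85 × 4.5 × 45) = 0.980 in.
Since a = 0.980 ≤ h_f = 6.3 in, the stress block lies entirely in the flange; analyse as a rectangular beam of width b_f.
M_n = T(d − a/2) = 168.75 × (22.4 − 0.49) = 3697.3 kip·in.
M_n = 3697.3/12 = 308.11 kip·ft.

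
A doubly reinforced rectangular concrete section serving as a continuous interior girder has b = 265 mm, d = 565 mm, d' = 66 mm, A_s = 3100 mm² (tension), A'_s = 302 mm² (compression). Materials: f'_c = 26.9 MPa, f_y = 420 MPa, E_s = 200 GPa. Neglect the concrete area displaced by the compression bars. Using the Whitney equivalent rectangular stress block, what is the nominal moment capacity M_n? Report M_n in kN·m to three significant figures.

M_n ≈ 613 kN·m

Assume both tension and compression steel yield.
Net tension couple steel: A_s − A'_s = 2798 mm².
a = (A_s − A'_s) f_y / (0.85 f'_c b) = 1175160/(0.85 × 26.9 × 265) = 193.95 mm.
c = a/β₁ = 193.95/0.85 = 228.18 mm; ε'_s = 0.003(c − d')/c = 0.0021 ≥ f_y/E_s = 0.0021, so compression steel does yield.
M_n = (A_s − A'_s) f_y (d − a/2) + A'_s f_y (d − d') = [1175160 × (565 − 96.975) + 126840 × (565 − 66)] × 10⁻⁶ = 550.00 + 63.29 = 613.29 kN·m.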